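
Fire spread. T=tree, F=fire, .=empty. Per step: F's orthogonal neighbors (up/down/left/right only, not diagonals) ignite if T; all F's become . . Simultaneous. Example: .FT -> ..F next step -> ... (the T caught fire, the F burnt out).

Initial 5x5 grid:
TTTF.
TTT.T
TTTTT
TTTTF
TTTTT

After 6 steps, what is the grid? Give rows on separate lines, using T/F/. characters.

Step 1: 4 trees catch fire, 2 burn out
  TTF..
  TTT.T
  TTTTF
  TTTF.
  TTTTF
Step 2: 6 trees catch fire, 4 burn out
  TF...
  TTF.F
  TTTF.
  TTF..
  TTTF.
Step 3: 5 trees catch fire, 6 burn out
  F....
  TF...
  TTF..
  TF...
  TTF..
Step 4: 4 trees catch fire, 5 burn out
  .....
  F....
  TF...
  F....
  TF...
Step 5: 2 trees catch fire, 4 burn out
  .....
  .....
  F....
  .....
  F....
Step 6: 0 trees catch fire, 2 burn out
  .....
  .....
  .....
  .....
  .....

.....
.....
.....
.....
.....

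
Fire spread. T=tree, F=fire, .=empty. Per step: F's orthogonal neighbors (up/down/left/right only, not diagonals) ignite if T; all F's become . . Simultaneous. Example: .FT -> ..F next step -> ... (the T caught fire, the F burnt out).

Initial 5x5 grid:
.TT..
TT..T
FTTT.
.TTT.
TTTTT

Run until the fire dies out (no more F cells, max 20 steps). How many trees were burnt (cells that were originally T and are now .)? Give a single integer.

Answer: 15

Derivation:
Step 1: +2 fires, +1 burnt (F count now 2)
Step 2: +3 fires, +2 burnt (F count now 3)
Step 3: +4 fires, +3 burnt (F count now 4)
Step 4: +4 fires, +4 burnt (F count now 4)
Step 5: +1 fires, +4 burnt (F count now 1)
Step 6: +1 fires, +1 burnt (F count now 1)
Step 7: +0 fires, +1 burnt (F count now 0)
Fire out after step 7
Initially T: 16, now '.': 24
Total burnt (originally-T cells now '.'): 15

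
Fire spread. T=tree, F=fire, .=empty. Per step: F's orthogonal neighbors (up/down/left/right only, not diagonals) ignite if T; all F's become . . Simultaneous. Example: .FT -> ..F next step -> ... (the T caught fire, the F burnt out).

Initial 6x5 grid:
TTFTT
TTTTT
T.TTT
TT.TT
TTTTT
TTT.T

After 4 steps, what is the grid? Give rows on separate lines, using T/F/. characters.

Step 1: 3 trees catch fire, 1 burn out
  TF.FT
  TTFTT
  T.TTT
  TT.TT
  TTTTT
  TTT.T
Step 2: 5 trees catch fire, 3 burn out
  F...F
  TF.FT
  T.FTT
  TT.TT
  TTTTT
  TTT.T
Step 3: 3 trees catch fire, 5 burn out
  .....
  F...F
  T..FT
  TT.TT
  TTTTT
  TTT.T
Step 4: 3 trees catch fire, 3 burn out
  .....
  .....
  F...F
  TT.FT
  TTTTT
  TTT.T

.....
.....
F...F
TT.FT
TTTTT
TTT.T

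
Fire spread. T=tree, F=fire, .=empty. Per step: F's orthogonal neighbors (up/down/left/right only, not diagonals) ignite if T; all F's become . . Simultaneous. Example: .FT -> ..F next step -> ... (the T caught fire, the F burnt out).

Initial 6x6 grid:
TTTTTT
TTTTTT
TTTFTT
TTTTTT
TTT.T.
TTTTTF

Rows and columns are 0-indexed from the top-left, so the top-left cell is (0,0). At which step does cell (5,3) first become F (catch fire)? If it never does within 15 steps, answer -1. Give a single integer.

Step 1: cell (5,3)='T' (+5 fires, +2 burnt)
Step 2: cell (5,3)='F' (+9 fires, +5 burnt)
  -> target ignites at step 2
Step 3: cell (5,3)='.' (+9 fires, +9 burnt)
Step 4: cell (5,3)='.' (+6 fires, +9 burnt)
Step 5: cell (5,3)='.' (+3 fires, +6 burnt)
Step 6: cell (5,3)='.' (+0 fires, +3 burnt)
  fire out at step 6

2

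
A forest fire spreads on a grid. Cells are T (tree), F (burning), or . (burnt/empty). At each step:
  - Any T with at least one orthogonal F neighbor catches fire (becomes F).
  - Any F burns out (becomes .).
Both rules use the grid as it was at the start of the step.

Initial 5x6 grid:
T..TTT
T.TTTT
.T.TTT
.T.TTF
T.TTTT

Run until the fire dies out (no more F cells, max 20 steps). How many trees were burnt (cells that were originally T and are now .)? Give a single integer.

Answer: 16

Derivation:
Step 1: +3 fires, +1 burnt (F count now 3)
Step 2: +4 fires, +3 burnt (F count now 4)
Step 3: +4 fires, +4 burnt (F count now 4)
Step 4: +3 fires, +4 burnt (F count now 3)
Step 5: +2 fires, +3 burnt (F count now 2)
Step 6: +0 fires, +2 burnt (F count now 0)
Fire out after step 6
Initially T: 21, now '.': 25
Total burnt (originally-T cells now '.'): 16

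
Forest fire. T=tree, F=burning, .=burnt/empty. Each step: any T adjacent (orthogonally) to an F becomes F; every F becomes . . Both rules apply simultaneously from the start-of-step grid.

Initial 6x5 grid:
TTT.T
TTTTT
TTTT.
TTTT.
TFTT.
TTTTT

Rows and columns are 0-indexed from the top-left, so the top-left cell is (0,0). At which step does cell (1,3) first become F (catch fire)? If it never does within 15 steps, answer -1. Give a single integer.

Step 1: cell (1,3)='T' (+4 fires, +1 burnt)
Step 2: cell (1,3)='T' (+6 fires, +4 burnt)
Step 3: cell (1,3)='T' (+5 fires, +6 burnt)
Step 4: cell (1,3)='T' (+5 fires, +5 burnt)
Step 5: cell (1,3)='F' (+3 fires, +5 burnt)
  -> target ignites at step 5
Step 6: cell (1,3)='.' (+1 fires, +3 burnt)
Step 7: cell (1,3)='.' (+1 fires, +1 burnt)
Step 8: cell (1,3)='.' (+0 fires, +1 burnt)
  fire out at step 8

5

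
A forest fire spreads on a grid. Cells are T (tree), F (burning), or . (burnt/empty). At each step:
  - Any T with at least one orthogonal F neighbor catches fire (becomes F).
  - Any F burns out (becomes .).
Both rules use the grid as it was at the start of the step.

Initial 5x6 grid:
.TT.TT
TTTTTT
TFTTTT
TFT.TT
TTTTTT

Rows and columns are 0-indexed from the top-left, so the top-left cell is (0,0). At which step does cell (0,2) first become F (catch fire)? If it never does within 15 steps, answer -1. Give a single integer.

Step 1: cell (0,2)='T' (+6 fires, +2 burnt)
Step 2: cell (0,2)='T' (+6 fires, +6 burnt)
Step 3: cell (0,2)='F' (+4 fires, +6 burnt)
  -> target ignites at step 3
Step 4: cell (0,2)='.' (+4 fires, +4 burnt)
Step 5: cell (0,2)='.' (+4 fires, +4 burnt)
Step 6: cell (0,2)='.' (+1 fires, +4 burnt)
Step 7: cell (0,2)='.' (+0 fires, +1 burnt)
  fire out at step 7

3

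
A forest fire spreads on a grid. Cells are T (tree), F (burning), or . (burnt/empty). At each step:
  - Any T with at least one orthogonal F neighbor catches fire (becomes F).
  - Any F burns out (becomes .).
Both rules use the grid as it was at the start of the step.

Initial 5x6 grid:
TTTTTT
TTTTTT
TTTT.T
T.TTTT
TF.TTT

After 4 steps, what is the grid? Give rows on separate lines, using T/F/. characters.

Step 1: 1 trees catch fire, 1 burn out
  TTTTTT
  TTTTTT
  TTTT.T
  T.TTTT
  F..TTT
Step 2: 1 trees catch fire, 1 burn out
  TTTTTT
  TTTTTT
  TTTT.T
  F.TTTT
  ...TTT
Step 3: 1 trees catch fire, 1 burn out
  TTTTTT
  TTTTTT
  FTTT.T
  ..TTTT
  ...TTT
Step 4: 2 trees catch fire, 1 burn out
  TTTTTT
  FTTTTT
  .FTT.T
  ..TTTT
  ...TTT

TTTTTT
FTTTTT
.FTT.T
..TTTT
...TTT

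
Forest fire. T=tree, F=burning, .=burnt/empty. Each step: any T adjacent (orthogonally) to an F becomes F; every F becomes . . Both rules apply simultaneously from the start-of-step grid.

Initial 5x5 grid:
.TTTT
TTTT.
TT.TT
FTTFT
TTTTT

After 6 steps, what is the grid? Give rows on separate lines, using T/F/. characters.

Step 1: 7 trees catch fire, 2 burn out
  .TTTT
  TTTT.
  FT.FT
  .FF.F
  FTTFT
Step 2: 7 trees catch fire, 7 burn out
  .TTTT
  FTTF.
  .F..F
  .....
  .FF.F
Step 3: 3 trees catch fire, 7 burn out
  .TTFT
  .FF..
  .....
  .....
  .....
Step 4: 3 trees catch fire, 3 burn out
  .FF.F
  .....
  .....
  .....
  .....
Step 5: 0 trees catch fire, 3 burn out
  .....
  .....
  .....
  .....
  .....
Step 6: 0 trees catch fire, 0 burn out
  .....
  .....
  .....
  .....
  .....

.....
.....
.....
.....
.....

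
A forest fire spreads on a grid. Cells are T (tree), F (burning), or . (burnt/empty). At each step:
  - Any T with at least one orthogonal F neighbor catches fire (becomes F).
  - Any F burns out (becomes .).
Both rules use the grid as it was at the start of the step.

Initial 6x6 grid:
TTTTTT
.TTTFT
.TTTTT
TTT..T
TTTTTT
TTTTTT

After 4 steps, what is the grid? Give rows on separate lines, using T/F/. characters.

Step 1: 4 trees catch fire, 1 burn out
  TTTTFT
  .TTF.F
  .TTTFT
  TTT..T
  TTTTTT
  TTTTTT
Step 2: 5 trees catch fire, 4 burn out
  TTTF.F
  .TF...
  .TTF.F
  TTT..T
  TTTTTT
  TTTTTT
Step 3: 4 trees catch fire, 5 burn out
  TTF...
  .F....
  .TF...
  TTT..F
  TTTTTT
  TTTTTT
Step 4: 4 trees catch fire, 4 burn out
  TF....
  ......
  .F....
  TTF...
  TTTTTF
  TTTTTT

TF....
......
.F....
TTF...
TTTTTF
TTTTTT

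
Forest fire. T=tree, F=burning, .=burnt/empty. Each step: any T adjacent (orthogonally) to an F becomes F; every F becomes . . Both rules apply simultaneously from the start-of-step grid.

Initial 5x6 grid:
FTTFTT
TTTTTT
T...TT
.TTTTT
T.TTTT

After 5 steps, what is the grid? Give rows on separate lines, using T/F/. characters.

Step 1: 5 trees catch fire, 2 burn out
  .FF.FT
  FTTFTT
  T...TT
  .TTTTT
  T.TTTT
Step 2: 5 trees catch fire, 5 burn out
  .....F
  .FF.FT
  F...TT
  .TTTTT
  T.TTTT
Step 3: 2 trees catch fire, 5 burn out
  ......
  .....F
  ....FT
  .TTTTT
  T.TTTT
Step 4: 2 trees catch fire, 2 burn out
  ......
  ......
  .....F
  .TTTFT
  T.TTTT
Step 5: 3 trees catch fire, 2 burn out
  ......
  ......
  ......
  .TTF.F
  T.TTFT

......
......
......
.TTF.F
T.TTFT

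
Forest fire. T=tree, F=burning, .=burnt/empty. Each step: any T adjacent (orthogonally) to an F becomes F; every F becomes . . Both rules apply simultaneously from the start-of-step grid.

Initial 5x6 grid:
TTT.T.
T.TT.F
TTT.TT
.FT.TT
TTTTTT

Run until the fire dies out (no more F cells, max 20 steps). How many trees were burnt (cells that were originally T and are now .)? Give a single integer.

Answer: 20

Derivation:
Step 1: +4 fires, +2 burnt (F count now 4)
Step 2: +6 fires, +4 burnt (F count now 6)
Step 3: +5 fires, +6 burnt (F count now 5)
Step 4: +4 fires, +5 burnt (F count now 4)
Step 5: +1 fires, +4 burnt (F count now 1)
Step 6: +0 fires, +1 burnt (F count now 0)
Fire out after step 6
Initially T: 21, now '.': 29
Total burnt (originally-T cells now '.'): 20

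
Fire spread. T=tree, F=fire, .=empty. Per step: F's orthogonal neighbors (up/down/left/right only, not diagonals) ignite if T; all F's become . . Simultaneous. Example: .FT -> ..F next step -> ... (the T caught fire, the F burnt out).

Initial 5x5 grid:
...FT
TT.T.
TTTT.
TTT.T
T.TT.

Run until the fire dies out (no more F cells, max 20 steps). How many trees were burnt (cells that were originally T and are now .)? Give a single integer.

Answer: 14

Derivation:
Step 1: +2 fires, +1 burnt (F count now 2)
Step 2: +1 fires, +2 burnt (F count now 1)
Step 3: +1 fires, +1 burnt (F count now 1)
Step 4: +2 fires, +1 burnt (F count now 2)
Step 5: +4 fires, +2 burnt (F count now 4)
Step 6: +3 fires, +4 burnt (F count now 3)
Step 7: +1 fires, +3 burnt (F count now 1)
Step 8: +0 fires, +1 burnt (F count now 0)
Fire out after step 8
Initially T: 15, now '.': 24
Total burnt (originally-T cells now '.'): 14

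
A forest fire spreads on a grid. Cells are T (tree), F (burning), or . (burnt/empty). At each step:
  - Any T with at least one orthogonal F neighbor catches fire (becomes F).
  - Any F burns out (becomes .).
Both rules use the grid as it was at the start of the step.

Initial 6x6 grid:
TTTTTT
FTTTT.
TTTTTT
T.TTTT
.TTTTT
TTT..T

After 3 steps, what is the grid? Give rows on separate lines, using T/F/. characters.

Step 1: 3 trees catch fire, 1 burn out
  FTTTTT
  .FTTT.
  FTTTTT
  T.TTTT
  .TTTTT
  TTT..T
Step 2: 4 trees catch fire, 3 burn out
  .FTTTT
  ..FTT.
  .FTTTT
  F.TTTT
  .TTTTT
  TTT..T
Step 3: 3 trees catch fire, 4 burn out
  ..FTTT
  ...FT.
  ..FTTT
  ..TTTT
  .TTTTT
  TTT..T

..FTTT
...FT.
..FTTT
..TTTT
.TTTTT
TTT..T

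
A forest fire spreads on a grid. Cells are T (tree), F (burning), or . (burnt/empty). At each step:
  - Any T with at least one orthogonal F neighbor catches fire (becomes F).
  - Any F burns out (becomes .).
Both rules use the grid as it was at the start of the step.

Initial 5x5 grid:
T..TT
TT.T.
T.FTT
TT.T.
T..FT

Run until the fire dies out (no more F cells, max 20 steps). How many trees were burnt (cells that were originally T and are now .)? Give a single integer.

Answer: 7

Derivation:
Step 1: +3 fires, +2 burnt (F count now 3)
Step 2: +2 fires, +3 burnt (F count now 2)
Step 3: +1 fires, +2 burnt (F count now 1)
Step 4: +1 fires, +1 burnt (F count now 1)
Step 5: +0 fires, +1 burnt (F count now 0)
Fire out after step 5
Initially T: 14, now '.': 18
Total burnt (originally-T cells now '.'): 7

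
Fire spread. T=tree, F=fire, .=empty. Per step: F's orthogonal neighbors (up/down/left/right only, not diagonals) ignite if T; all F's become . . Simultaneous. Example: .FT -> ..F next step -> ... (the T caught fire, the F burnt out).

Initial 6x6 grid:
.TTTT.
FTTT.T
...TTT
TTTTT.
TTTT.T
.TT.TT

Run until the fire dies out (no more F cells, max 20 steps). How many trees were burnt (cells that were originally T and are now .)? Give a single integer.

Answer: 22

Derivation:
Step 1: +1 fires, +1 burnt (F count now 1)
Step 2: +2 fires, +1 burnt (F count now 2)
Step 3: +2 fires, +2 burnt (F count now 2)
Step 4: +2 fires, +2 burnt (F count now 2)
Step 5: +3 fires, +2 burnt (F count now 3)
Step 6: +4 fires, +3 burnt (F count now 4)
Step 7: +3 fires, +4 burnt (F count now 3)
Step 8: +3 fires, +3 burnt (F count now 3)
Step 9: +2 fires, +3 burnt (F count now 2)
Step 10: +0 fires, +2 burnt (F count now 0)
Fire out after step 10
Initially T: 25, now '.': 33
Total burnt (originally-T cells now '.'): 22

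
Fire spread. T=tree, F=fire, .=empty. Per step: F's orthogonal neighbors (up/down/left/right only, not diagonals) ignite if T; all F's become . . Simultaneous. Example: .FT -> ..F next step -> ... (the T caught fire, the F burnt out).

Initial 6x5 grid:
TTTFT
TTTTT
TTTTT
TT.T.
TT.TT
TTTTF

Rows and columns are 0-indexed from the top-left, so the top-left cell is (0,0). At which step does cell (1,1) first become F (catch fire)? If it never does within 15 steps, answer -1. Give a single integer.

Step 1: cell (1,1)='T' (+5 fires, +2 burnt)
Step 2: cell (1,1)='T' (+6 fires, +5 burnt)
Step 3: cell (1,1)='F' (+6 fires, +6 burnt)
  -> target ignites at step 3
Step 4: cell (1,1)='.' (+4 fires, +6 burnt)
Step 5: cell (1,1)='.' (+3 fires, +4 burnt)
Step 6: cell (1,1)='.' (+1 fires, +3 burnt)
Step 7: cell (1,1)='.' (+0 fires, +1 burnt)
  fire out at step 7

3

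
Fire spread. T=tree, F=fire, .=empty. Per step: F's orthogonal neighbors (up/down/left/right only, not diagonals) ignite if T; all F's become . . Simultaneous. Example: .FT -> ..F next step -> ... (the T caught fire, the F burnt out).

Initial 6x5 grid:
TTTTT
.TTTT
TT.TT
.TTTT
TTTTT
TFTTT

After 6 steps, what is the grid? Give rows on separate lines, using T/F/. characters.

Step 1: 3 trees catch fire, 1 burn out
  TTTTT
  .TTTT
  TT.TT
  .TTTT
  TFTTT
  F.FTT
Step 2: 4 trees catch fire, 3 burn out
  TTTTT
  .TTTT
  TT.TT
  .FTTT
  F.FTT
  ...FT
Step 3: 4 trees catch fire, 4 burn out
  TTTTT
  .TTTT
  TF.TT
  ..FTT
  ...FT
  ....F
Step 4: 4 trees catch fire, 4 burn out
  TTTTT
  .FTTT
  F..TT
  ...FT
  ....F
  .....
Step 5: 4 trees catch fire, 4 burn out
  TFTTT
  ..FTT
  ...FT
  ....F
  .....
  .....
Step 6: 4 trees catch fire, 4 burn out
  F.FTT
  ...FT
  ....F
  .....
  .....
  .....

F.FTT
...FT
....F
.....
.....
.....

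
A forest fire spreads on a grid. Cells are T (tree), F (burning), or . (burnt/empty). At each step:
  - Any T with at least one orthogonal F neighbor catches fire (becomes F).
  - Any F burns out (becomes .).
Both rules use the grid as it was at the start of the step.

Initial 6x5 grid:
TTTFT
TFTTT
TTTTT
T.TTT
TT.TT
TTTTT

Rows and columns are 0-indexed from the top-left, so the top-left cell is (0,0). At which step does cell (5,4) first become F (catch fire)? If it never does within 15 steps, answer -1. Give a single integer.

Step 1: cell (5,4)='T' (+7 fires, +2 burnt)
Step 2: cell (5,4)='T' (+5 fires, +7 burnt)
Step 3: cell (5,4)='T' (+4 fires, +5 burnt)
Step 4: cell (5,4)='T' (+3 fires, +4 burnt)
Step 5: cell (5,4)='T' (+4 fires, +3 burnt)
Step 6: cell (5,4)='F' (+3 fires, +4 burnt)
  -> target ignites at step 6
Step 7: cell (5,4)='.' (+0 fires, +3 burnt)
  fire out at step 7

6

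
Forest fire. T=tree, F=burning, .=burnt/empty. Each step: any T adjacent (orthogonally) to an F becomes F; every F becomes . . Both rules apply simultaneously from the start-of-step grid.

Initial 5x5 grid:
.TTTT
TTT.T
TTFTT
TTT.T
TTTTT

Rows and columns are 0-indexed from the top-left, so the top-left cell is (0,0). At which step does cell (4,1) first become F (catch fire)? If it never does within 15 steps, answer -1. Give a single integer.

Step 1: cell (4,1)='T' (+4 fires, +1 burnt)
Step 2: cell (4,1)='T' (+6 fires, +4 burnt)
Step 3: cell (4,1)='F' (+8 fires, +6 burnt)
  -> target ignites at step 3
Step 4: cell (4,1)='.' (+3 fires, +8 burnt)
Step 5: cell (4,1)='.' (+0 fires, +3 burnt)
  fire out at step 5

3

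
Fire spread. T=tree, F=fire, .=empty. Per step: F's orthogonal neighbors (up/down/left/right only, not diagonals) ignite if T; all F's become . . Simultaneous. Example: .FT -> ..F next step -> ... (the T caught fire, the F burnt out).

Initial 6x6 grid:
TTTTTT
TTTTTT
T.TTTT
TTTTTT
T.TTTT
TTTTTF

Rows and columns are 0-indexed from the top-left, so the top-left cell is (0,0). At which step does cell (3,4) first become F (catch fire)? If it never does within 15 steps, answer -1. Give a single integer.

Step 1: cell (3,4)='T' (+2 fires, +1 burnt)
Step 2: cell (3,4)='T' (+3 fires, +2 burnt)
Step 3: cell (3,4)='F' (+4 fires, +3 burnt)
  -> target ignites at step 3
Step 4: cell (3,4)='.' (+5 fires, +4 burnt)
Step 5: cell (3,4)='.' (+5 fires, +5 burnt)
Step 6: cell (3,4)='.' (+5 fires, +5 burnt)
Step 7: cell (3,4)='.' (+3 fires, +5 burnt)
Step 8: cell (3,4)='.' (+3 fires, +3 burnt)
Step 9: cell (3,4)='.' (+2 fires, +3 burnt)
Step 10: cell (3,4)='.' (+1 fires, +2 burnt)
Step 11: cell (3,4)='.' (+0 fires, +1 burnt)
  fire out at step 11

3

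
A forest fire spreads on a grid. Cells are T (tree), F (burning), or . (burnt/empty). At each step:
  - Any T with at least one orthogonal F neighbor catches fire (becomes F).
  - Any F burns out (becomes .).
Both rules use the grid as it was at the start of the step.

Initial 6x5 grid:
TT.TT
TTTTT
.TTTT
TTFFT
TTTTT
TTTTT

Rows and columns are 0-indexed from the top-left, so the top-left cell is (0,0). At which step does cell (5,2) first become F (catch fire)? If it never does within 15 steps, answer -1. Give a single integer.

Step 1: cell (5,2)='T' (+6 fires, +2 burnt)
Step 2: cell (5,2)='F' (+9 fires, +6 burnt)
  -> target ignites at step 2
Step 3: cell (5,2)='.' (+6 fires, +9 burnt)
Step 4: cell (5,2)='.' (+4 fires, +6 burnt)
Step 5: cell (5,2)='.' (+1 fires, +4 burnt)
Step 6: cell (5,2)='.' (+0 fires, +1 burnt)
  fire out at step 6

2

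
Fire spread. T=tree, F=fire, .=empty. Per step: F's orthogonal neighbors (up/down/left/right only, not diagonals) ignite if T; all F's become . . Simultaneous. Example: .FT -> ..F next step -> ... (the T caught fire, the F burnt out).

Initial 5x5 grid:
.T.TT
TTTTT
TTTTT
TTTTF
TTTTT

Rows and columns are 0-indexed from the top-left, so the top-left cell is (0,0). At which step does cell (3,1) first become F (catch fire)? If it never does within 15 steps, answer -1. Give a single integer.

Step 1: cell (3,1)='T' (+3 fires, +1 burnt)
Step 2: cell (3,1)='T' (+4 fires, +3 burnt)
Step 3: cell (3,1)='F' (+5 fires, +4 burnt)
  -> target ignites at step 3
Step 4: cell (3,1)='.' (+5 fires, +5 burnt)
Step 5: cell (3,1)='.' (+3 fires, +5 burnt)
Step 6: cell (3,1)='.' (+2 fires, +3 burnt)
Step 7: cell (3,1)='.' (+0 fires, +2 burnt)
  fire out at step 7

3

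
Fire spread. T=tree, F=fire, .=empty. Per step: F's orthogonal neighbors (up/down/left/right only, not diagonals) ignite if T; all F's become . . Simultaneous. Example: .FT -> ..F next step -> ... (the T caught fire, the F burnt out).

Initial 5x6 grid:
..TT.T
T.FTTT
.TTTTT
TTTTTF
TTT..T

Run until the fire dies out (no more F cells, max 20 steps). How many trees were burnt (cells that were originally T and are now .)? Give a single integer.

Step 1: +6 fires, +2 burnt (F count now 6)
Step 2: +8 fires, +6 burnt (F count now 8)
Step 3: +3 fires, +8 burnt (F count now 3)
Step 4: +2 fires, +3 burnt (F count now 2)
Step 5: +1 fires, +2 burnt (F count now 1)
Step 6: +0 fires, +1 burnt (F count now 0)
Fire out after step 6
Initially T: 21, now '.': 29
Total burnt (originally-T cells now '.'): 20

Answer: 20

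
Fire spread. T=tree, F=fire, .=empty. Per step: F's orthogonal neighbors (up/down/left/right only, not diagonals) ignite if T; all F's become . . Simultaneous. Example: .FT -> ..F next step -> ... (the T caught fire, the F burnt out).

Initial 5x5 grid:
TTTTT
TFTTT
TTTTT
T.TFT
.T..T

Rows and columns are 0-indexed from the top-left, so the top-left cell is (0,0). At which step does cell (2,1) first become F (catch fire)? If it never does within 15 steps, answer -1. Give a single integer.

Step 1: cell (2,1)='F' (+7 fires, +2 burnt)
  -> target ignites at step 1
Step 2: cell (2,1)='.' (+7 fires, +7 burnt)
Step 3: cell (2,1)='.' (+3 fires, +7 burnt)
Step 4: cell (2,1)='.' (+1 fires, +3 burnt)
Step 5: cell (2,1)='.' (+0 fires, +1 burnt)
  fire out at step 5

1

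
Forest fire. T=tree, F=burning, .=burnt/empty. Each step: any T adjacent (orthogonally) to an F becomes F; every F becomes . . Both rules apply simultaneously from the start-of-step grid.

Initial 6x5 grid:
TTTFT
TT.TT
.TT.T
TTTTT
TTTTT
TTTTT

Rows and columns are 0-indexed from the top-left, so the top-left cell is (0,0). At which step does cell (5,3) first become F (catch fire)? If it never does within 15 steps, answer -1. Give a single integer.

Step 1: cell (5,3)='T' (+3 fires, +1 burnt)
Step 2: cell (5,3)='T' (+2 fires, +3 burnt)
Step 3: cell (5,3)='T' (+3 fires, +2 burnt)
Step 4: cell (5,3)='T' (+3 fires, +3 burnt)
Step 5: cell (5,3)='T' (+4 fires, +3 burnt)
Step 6: cell (5,3)='T' (+5 fires, +4 burnt)
Step 7: cell (5,3)='F' (+4 fires, +5 burnt)
  -> target ignites at step 7
Step 8: cell (5,3)='.' (+2 fires, +4 burnt)
Step 9: cell (5,3)='.' (+0 fires, +2 burnt)
  fire out at step 9

7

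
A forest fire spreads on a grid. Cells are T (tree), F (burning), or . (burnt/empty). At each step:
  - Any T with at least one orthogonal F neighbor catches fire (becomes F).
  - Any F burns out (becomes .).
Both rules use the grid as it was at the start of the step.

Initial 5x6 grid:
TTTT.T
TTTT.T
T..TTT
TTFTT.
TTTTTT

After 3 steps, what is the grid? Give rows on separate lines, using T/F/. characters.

Step 1: 3 trees catch fire, 1 burn out
  TTTT.T
  TTTT.T
  T..TTT
  TF.FT.
  TTFTTT
Step 2: 5 trees catch fire, 3 burn out
  TTTT.T
  TTTT.T
  T..FTT
  F...F.
  TF.FTT
Step 3: 5 trees catch fire, 5 burn out
  TTTT.T
  TTTF.T
  F...FT
  ......
  F...FT

TTTT.T
TTTF.T
F...FT
......
F...FT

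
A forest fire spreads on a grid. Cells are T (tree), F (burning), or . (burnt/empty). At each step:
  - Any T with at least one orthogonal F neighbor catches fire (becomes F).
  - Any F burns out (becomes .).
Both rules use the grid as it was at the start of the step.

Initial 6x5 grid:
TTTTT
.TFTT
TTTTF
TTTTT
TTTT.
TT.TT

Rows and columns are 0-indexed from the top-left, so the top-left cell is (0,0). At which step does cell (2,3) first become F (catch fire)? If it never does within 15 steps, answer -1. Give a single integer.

Step 1: cell (2,3)='F' (+7 fires, +2 burnt)
  -> target ignites at step 1
Step 2: cell (2,3)='.' (+6 fires, +7 burnt)
Step 3: cell (2,3)='.' (+5 fires, +6 burnt)
Step 4: cell (2,3)='.' (+3 fires, +5 burnt)
Step 5: cell (2,3)='.' (+3 fires, +3 burnt)
Step 6: cell (2,3)='.' (+1 fires, +3 burnt)
Step 7: cell (2,3)='.' (+0 fires, +1 burnt)
  fire out at step 7

1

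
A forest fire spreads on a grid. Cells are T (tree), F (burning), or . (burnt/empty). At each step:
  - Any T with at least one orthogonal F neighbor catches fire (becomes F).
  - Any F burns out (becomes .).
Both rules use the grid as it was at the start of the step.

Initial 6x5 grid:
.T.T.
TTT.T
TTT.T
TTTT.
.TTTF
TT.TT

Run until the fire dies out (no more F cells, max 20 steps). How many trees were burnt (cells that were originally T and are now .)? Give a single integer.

Answer: 18

Derivation:
Step 1: +2 fires, +1 burnt (F count now 2)
Step 2: +3 fires, +2 burnt (F count now 3)
Step 3: +2 fires, +3 burnt (F count now 2)
Step 4: +3 fires, +2 burnt (F count now 3)
Step 5: +4 fires, +3 burnt (F count now 4)
Step 6: +2 fires, +4 burnt (F count now 2)
Step 7: +2 fires, +2 burnt (F count now 2)
Step 8: +0 fires, +2 burnt (F count now 0)
Fire out after step 8
Initially T: 21, now '.': 27
Total burnt (originally-T cells now '.'): 18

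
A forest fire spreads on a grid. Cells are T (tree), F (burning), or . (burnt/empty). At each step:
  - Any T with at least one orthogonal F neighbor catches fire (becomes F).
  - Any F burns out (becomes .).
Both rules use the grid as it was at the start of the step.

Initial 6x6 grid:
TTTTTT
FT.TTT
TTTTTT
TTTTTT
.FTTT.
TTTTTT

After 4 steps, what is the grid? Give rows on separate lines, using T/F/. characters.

Step 1: 6 trees catch fire, 2 burn out
  FTTTTT
  .F.TTT
  FTTTTT
  TFTTTT
  ..FTT.
  TFTTTT
Step 2: 7 trees catch fire, 6 burn out
  .FTTTT
  ...TTT
  .FTTTT
  F.FTTT
  ...FT.
  F.FTTT
Step 3: 5 trees catch fire, 7 burn out
  ..FTTT
  ...TTT
  ..FTTT
  ...FTT
  ....F.
  ...FTT
Step 4: 4 trees catch fire, 5 burn out
  ...FTT
  ...TTT
  ...FTT
  ....FT
  ......
  ....FT

...FTT
...TTT
...FTT
....FT
......
....FT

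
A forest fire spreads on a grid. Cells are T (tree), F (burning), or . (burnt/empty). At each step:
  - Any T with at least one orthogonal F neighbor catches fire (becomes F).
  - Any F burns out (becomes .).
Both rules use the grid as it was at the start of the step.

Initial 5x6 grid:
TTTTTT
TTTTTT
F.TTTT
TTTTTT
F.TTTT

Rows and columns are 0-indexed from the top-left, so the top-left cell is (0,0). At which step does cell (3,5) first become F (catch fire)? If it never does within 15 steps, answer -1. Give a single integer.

Step 1: cell (3,5)='T' (+2 fires, +2 burnt)
Step 2: cell (3,5)='T' (+3 fires, +2 burnt)
Step 3: cell (3,5)='T' (+3 fires, +3 burnt)
Step 4: cell (3,5)='T' (+5 fires, +3 burnt)
Step 5: cell (3,5)='T' (+5 fires, +5 burnt)
Step 6: cell (3,5)='F' (+5 fires, +5 burnt)
  -> target ignites at step 6
Step 7: cell (3,5)='.' (+3 fires, +5 burnt)
Step 8: cell (3,5)='.' (+0 fires, +3 burnt)
  fire out at step 8

6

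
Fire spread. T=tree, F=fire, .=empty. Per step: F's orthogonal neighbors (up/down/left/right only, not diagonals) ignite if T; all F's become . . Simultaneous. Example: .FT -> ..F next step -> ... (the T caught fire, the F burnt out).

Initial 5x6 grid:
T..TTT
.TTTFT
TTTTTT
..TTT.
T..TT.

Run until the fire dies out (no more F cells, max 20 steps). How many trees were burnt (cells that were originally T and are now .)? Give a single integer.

Step 1: +4 fires, +1 burnt (F count now 4)
Step 2: +6 fires, +4 burnt (F count now 6)
Step 3: +4 fires, +6 burnt (F count now 4)
Step 4: +3 fires, +4 burnt (F count now 3)
Step 5: +1 fires, +3 burnt (F count now 1)
Step 6: +0 fires, +1 burnt (F count now 0)
Fire out after step 6
Initially T: 20, now '.': 28
Total burnt (originally-T cells now '.'): 18

Answer: 18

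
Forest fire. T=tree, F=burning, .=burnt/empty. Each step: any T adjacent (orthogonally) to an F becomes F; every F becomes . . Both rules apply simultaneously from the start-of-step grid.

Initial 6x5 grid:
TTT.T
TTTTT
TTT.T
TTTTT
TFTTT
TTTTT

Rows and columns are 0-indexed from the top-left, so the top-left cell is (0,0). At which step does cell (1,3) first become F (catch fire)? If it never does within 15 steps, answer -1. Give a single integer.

Step 1: cell (1,3)='T' (+4 fires, +1 burnt)
Step 2: cell (1,3)='T' (+6 fires, +4 burnt)
Step 3: cell (1,3)='T' (+6 fires, +6 burnt)
Step 4: cell (1,3)='T' (+5 fires, +6 burnt)
Step 5: cell (1,3)='F' (+4 fires, +5 burnt)
  -> target ignites at step 5
Step 6: cell (1,3)='.' (+1 fires, +4 burnt)
Step 7: cell (1,3)='.' (+1 fires, +1 burnt)
Step 8: cell (1,3)='.' (+0 fires, +1 burnt)
  fire out at step 8

5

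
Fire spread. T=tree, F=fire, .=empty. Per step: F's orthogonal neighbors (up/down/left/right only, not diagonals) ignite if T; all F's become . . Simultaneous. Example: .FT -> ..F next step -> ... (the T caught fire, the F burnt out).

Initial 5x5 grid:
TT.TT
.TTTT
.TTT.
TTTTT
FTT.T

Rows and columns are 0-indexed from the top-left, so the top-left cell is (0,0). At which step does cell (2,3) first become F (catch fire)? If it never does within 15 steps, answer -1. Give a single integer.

Step 1: cell (2,3)='T' (+2 fires, +1 burnt)
Step 2: cell (2,3)='T' (+2 fires, +2 burnt)
Step 3: cell (2,3)='T' (+2 fires, +2 burnt)
Step 4: cell (2,3)='T' (+3 fires, +2 burnt)
Step 5: cell (2,3)='F' (+4 fires, +3 burnt)
  -> target ignites at step 5
Step 6: cell (2,3)='.' (+3 fires, +4 burnt)
Step 7: cell (2,3)='.' (+2 fires, +3 burnt)
Step 8: cell (2,3)='.' (+1 fires, +2 burnt)
Step 9: cell (2,3)='.' (+0 fires, +1 burnt)
  fire out at step 9

5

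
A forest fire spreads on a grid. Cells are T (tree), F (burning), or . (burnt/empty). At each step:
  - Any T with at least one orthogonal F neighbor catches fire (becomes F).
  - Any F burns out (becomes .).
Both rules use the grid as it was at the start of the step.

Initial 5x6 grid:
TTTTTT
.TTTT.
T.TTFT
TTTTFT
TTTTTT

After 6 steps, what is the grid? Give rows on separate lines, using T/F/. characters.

Step 1: 6 trees catch fire, 2 burn out
  TTTTTT
  .TTTF.
  T.TF.F
  TTTF.F
  TTTTFT
Step 2: 6 trees catch fire, 6 burn out
  TTTTFT
  .TTF..
  T.F...
  TTF...
  TTTF.F
Step 3: 5 trees catch fire, 6 burn out
  TTTF.F
  .TF...
  T.....
  TF....
  TTF...
Step 4: 4 trees catch fire, 5 burn out
  TTF...
  .F....
  T.....
  F.....
  TF....
Step 5: 3 trees catch fire, 4 burn out
  TF....
  ......
  F.....
  ......
  F.....
Step 6: 1 trees catch fire, 3 burn out
  F.....
  ......
  ......
  ......
  ......

F.....
......
......
......
......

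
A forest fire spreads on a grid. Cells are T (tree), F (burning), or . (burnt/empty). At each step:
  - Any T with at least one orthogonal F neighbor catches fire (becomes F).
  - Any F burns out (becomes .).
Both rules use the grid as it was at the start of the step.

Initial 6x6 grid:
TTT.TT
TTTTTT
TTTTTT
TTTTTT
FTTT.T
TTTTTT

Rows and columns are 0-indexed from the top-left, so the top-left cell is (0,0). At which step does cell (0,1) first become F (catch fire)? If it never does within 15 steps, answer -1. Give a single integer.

Step 1: cell (0,1)='T' (+3 fires, +1 burnt)
Step 2: cell (0,1)='T' (+4 fires, +3 burnt)
Step 3: cell (0,1)='T' (+5 fires, +4 burnt)
Step 4: cell (0,1)='T' (+5 fires, +5 burnt)
Step 5: cell (0,1)='F' (+5 fires, +5 burnt)
  -> target ignites at step 5
Step 6: cell (0,1)='.' (+5 fires, +5 burnt)
Step 7: cell (0,1)='.' (+3 fires, +5 burnt)
Step 8: cell (0,1)='.' (+2 fires, +3 burnt)
Step 9: cell (0,1)='.' (+1 fires, +2 burnt)
Step 10: cell (0,1)='.' (+0 fires, +1 burnt)
  fire out at step 10

5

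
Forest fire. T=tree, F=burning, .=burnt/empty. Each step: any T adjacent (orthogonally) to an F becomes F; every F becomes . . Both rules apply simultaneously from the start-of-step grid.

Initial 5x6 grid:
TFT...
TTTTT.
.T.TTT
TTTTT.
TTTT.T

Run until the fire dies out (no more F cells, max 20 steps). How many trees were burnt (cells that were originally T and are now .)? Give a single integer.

Step 1: +3 fires, +1 burnt (F count now 3)
Step 2: +3 fires, +3 burnt (F count now 3)
Step 3: +2 fires, +3 burnt (F count now 2)
Step 4: +5 fires, +2 burnt (F count now 5)
Step 5: +4 fires, +5 burnt (F count now 4)
Step 6: +3 fires, +4 burnt (F count now 3)
Step 7: +0 fires, +3 burnt (F count now 0)
Fire out after step 7
Initially T: 21, now '.': 29
Total burnt (originally-T cells now '.'): 20

Answer: 20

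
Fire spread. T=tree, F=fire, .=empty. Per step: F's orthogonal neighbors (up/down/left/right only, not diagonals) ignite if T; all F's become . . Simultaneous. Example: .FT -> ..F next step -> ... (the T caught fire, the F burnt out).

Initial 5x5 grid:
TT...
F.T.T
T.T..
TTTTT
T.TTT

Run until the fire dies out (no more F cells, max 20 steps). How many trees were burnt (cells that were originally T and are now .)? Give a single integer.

Answer: 14

Derivation:
Step 1: +2 fires, +1 burnt (F count now 2)
Step 2: +2 fires, +2 burnt (F count now 2)
Step 3: +2 fires, +2 burnt (F count now 2)
Step 4: +1 fires, +2 burnt (F count now 1)
Step 5: +3 fires, +1 burnt (F count now 3)
Step 6: +3 fires, +3 burnt (F count now 3)
Step 7: +1 fires, +3 burnt (F count now 1)
Step 8: +0 fires, +1 burnt (F count now 0)
Fire out after step 8
Initially T: 15, now '.': 24
Total burnt (originally-T cells now '.'): 14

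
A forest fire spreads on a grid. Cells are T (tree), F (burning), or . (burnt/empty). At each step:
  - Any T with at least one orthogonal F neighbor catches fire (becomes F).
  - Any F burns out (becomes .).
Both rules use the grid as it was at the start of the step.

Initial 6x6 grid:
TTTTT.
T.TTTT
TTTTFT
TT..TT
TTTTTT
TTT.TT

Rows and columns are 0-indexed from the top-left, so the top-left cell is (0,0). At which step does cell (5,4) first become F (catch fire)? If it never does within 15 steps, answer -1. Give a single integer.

Step 1: cell (5,4)='T' (+4 fires, +1 burnt)
Step 2: cell (5,4)='T' (+6 fires, +4 burnt)
Step 3: cell (5,4)='F' (+6 fires, +6 burnt)
  -> target ignites at step 3
Step 4: cell (5,4)='.' (+5 fires, +6 burnt)
Step 5: cell (5,4)='.' (+5 fires, +5 burnt)
Step 6: cell (5,4)='.' (+3 fires, +5 burnt)
Step 7: cell (5,4)='.' (+1 fires, +3 burnt)
Step 8: cell (5,4)='.' (+0 fires, +1 burnt)
  fire out at step 8

3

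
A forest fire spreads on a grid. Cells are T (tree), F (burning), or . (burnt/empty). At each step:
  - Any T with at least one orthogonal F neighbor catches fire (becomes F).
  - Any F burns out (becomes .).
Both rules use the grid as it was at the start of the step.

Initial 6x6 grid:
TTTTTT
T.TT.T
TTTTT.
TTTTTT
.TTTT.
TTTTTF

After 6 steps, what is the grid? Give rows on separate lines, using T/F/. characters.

Step 1: 1 trees catch fire, 1 burn out
  TTTTTT
  T.TT.T
  TTTTT.
  TTTTTT
  .TTTT.
  TTTTF.
Step 2: 2 trees catch fire, 1 burn out
  TTTTTT
  T.TT.T
  TTTTT.
  TTTTTT
  .TTTF.
  TTTF..
Step 3: 3 trees catch fire, 2 burn out
  TTTTTT
  T.TT.T
  TTTTT.
  TTTTFT
  .TTF..
  TTF...
Step 4: 5 trees catch fire, 3 burn out
  TTTTTT
  T.TT.T
  TTTTF.
  TTTF.F
  .TF...
  TF....
Step 5: 4 trees catch fire, 5 burn out
  TTTTTT
  T.TT.T
  TTTF..
  TTF...
  .F....
  F.....
Step 6: 3 trees catch fire, 4 burn out
  TTTTTT
  T.TF.T
  TTF...
  TF....
  ......
  ......

TTTTTT
T.TF.T
TTF...
TF....
......
......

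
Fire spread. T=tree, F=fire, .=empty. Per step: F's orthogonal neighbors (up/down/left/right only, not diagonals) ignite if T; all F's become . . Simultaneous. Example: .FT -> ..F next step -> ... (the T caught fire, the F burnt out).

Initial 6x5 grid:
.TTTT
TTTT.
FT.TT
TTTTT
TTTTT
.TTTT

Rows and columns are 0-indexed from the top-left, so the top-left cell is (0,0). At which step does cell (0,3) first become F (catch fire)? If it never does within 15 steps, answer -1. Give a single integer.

Step 1: cell (0,3)='T' (+3 fires, +1 burnt)
Step 2: cell (0,3)='T' (+3 fires, +3 burnt)
Step 3: cell (0,3)='T' (+4 fires, +3 burnt)
Step 4: cell (0,3)='T' (+5 fires, +4 burnt)
Step 5: cell (0,3)='F' (+5 fires, +5 burnt)
  -> target ignites at step 5
Step 6: cell (0,3)='.' (+4 fires, +5 burnt)
Step 7: cell (0,3)='.' (+1 fires, +4 burnt)
Step 8: cell (0,3)='.' (+0 fires, +1 burnt)
  fire out at step 8

5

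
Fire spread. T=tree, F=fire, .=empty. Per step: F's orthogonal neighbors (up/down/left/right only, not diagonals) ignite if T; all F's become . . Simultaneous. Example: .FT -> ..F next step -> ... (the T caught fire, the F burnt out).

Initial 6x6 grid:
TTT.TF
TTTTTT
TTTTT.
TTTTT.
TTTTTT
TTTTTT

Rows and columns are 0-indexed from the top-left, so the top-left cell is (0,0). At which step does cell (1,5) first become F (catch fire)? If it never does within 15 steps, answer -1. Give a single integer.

Step 1: cell (1,5)='F' (+2 fires, +1 burnt)
  -> target ignites at step 1
Step 2: cell (1,5)='.' (+1 fires, +2 burnt)
Step 3: cell (1,5)='.' (+2 fires, +1 burnt)
Step 4: cell (1,5)='.' (+3 fires, +2 burnt)
Step 5: cell (1,5)='.' (+5 fires, +3 burnt)
Step 6: cell (1,5)='.' (+7 fires, +5 burnt)
Step 7: cell (1,5)='.' (+6 fires, +7 burnt)
Step 8: cell (1,5)='.' (+3 fires, +6 burnt)
Step 9: cell (1,5)='.' (+2 fires, +3 burnt)
Step 10: cell (1,5)='.' (+1 fires, +2 burnt)
Step 11: cell (1,5)='.' (+0 fires, +1 burnt)
  fire out at step 11

1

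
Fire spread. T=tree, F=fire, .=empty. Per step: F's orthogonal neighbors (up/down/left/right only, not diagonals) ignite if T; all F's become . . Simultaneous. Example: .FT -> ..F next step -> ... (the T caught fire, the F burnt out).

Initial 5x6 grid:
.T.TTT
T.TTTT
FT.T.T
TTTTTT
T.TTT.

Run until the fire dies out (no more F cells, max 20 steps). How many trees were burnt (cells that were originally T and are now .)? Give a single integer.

Answer: 21

Derivation:
Step 1: +3 fires, +1 burnt (F count now 3)
Step 2: +2 fires, +3 burnt (F count now 2)
Step 3: +1 fires, +2 burnt (F count now 1)
Step 4: +2 fires, +1 burnt (F count now 2)
Step 5: +3 fires, +2 burnt (F count now 3)
Step 6: +3 fires, +3 burnt (F count now 3)
Step 7: +4 fires, +3 burnt (F count now 4)
Step 8: +2 fires, +4 burnt (F count now 2)
Step 9: +1 fires, +2 burnt (F count now 1)
Step 10: +0 fires, +1 burnt (F count now 0)
Fire out after step 10
Initially T: 22, now '.': 29
Total burnt (originally-T cells now '.'): 21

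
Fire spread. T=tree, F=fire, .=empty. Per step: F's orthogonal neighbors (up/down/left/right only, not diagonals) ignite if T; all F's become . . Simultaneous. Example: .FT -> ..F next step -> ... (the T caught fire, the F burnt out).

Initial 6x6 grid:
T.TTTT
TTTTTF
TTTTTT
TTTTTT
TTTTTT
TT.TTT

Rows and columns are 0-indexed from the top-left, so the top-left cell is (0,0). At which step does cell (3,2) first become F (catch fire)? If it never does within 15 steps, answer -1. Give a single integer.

Step 1: cell (3,2)='T' (+3 fires, +1 burnt)
Step 2: cell (3,2)='T' (+4 fires, +3 burnt)
Step 3: cell (3,2)='T' (+5 fires, +4 burnt)
Step 4: cell (3,2)='T' (+6 fires, +5 burnt)
Step 5: cell (3,2)='F' (+5 fires, +6 burnt)
  -> target ignites at step 5
Step 6: cell (3,2)='.' (+5 fires, +5 burnt)
Step 7: cell (3,2)='.' (+2 fires, +5 burnt)
Step 8: cell (3,2)='.' (+2 fires, +2 burnt)
Step 9: cell (3,2)='.' (+1 fires, +2 burnt)
Step 10: cell (3,2)='.' (+0 fires, +1 burnt)
  fire out at step 10

5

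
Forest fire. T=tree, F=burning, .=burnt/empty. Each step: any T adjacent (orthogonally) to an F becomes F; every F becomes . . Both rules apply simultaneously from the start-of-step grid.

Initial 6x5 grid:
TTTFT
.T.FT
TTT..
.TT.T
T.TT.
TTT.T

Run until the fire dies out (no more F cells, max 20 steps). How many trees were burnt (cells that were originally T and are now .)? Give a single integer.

Answer: 17

Derivation:
Step 1: +3 fires, +2 burnt (F count now 3)
Step 2: +1 fires, +3 burnt (F count now 1)
Step 3: +2 fires, +1 burnt (F count now 2)
Step 4: +1 fires, +2 burnt (F count now 1)
Step 5: +3 fires, +1 burnt (F count now 3)
Step 6: +1 fires, +3 burnt (F count now 1)
Step 7: +1 fires, +1 burnt (F count now 1)
Step 8: +2 fires, +1 burnt (F count now 2)
Step 9: +1 fires, +2 burnt (F count now 1)
Step 10: +1 fires, +1 burnt (F count now 1)
Step 11: +1 fires, +1 burnt (F count now 1)
Step 12: +0 fires, +1 burnt (F count now 0)
Fire out after step 12
Initially T: 19, now '.': 28
Total burnt (originally-T cells now '.'): 17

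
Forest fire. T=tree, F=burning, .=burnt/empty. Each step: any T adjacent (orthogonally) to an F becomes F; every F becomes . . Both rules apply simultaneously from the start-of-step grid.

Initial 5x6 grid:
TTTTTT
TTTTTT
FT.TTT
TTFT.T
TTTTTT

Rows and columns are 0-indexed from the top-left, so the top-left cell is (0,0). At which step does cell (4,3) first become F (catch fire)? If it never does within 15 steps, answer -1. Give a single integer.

Step 1: cell (4,3)='T' (+6 fires, +2 burnt)
Step 2: cell (4,3)='F' (+6 fires, +6 burnt)
  -> target ignites at step 2
Step 3: cell (4,3)='.' (+5 fires, +6 burnt)
Step 4: cell (4,3)='.' (+5 fires, +5 burnt)
Step 5: cell (4,3)='.' (+3 fires, +5 burnt)
Step 6: cell (4,3)='.' (+1 fires, +3 burnt)
Step 7: cell (4,3)='.' (+0 fires, +1 burnt)
  fire out at step 7

2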